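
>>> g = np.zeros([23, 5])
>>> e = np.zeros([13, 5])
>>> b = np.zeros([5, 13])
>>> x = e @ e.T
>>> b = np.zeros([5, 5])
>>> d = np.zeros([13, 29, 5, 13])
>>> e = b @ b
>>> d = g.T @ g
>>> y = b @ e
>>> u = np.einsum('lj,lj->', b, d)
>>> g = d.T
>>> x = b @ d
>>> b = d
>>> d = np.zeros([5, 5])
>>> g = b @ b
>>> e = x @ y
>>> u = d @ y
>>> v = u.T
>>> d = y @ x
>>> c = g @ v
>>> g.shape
(5, 5)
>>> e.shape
(5, 5)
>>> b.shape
(5, 5)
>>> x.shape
(5, 5)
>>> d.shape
(5, 5)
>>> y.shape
(5, 5)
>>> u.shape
(5, 5)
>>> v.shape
(5, 5)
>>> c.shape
(5, 5)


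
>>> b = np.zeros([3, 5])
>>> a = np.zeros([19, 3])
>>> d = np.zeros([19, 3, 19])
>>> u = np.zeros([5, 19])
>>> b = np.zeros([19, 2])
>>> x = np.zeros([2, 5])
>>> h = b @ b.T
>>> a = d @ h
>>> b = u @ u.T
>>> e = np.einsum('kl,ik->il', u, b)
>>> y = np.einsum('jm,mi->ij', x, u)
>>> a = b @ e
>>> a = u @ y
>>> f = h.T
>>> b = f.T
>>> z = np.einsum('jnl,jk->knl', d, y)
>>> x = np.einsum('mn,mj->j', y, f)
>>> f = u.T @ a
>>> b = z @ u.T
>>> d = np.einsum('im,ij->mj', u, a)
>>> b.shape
(2, 3, 5)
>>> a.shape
(5, 2)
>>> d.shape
(19, 2)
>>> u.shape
(5, 19)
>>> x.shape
(19,)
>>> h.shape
(19, 19)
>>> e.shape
(5, 19)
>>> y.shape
(19, 2)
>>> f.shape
(19, 2)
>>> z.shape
(2, 3, 19)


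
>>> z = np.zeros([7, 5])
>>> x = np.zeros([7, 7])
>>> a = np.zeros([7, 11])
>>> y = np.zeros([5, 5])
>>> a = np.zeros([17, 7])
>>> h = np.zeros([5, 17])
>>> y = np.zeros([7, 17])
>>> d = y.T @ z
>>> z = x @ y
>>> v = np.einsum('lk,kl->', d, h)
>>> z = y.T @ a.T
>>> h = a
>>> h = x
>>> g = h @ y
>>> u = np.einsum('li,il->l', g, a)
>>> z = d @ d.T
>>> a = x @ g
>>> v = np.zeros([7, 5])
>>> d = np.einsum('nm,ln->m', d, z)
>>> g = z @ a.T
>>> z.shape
(17, 17)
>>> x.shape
(7, 7)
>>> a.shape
(7, 17)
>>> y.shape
(7, 17)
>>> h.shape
(7, 7)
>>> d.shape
(5,)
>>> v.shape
(7, 5)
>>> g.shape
(17, 7)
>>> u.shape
(7,)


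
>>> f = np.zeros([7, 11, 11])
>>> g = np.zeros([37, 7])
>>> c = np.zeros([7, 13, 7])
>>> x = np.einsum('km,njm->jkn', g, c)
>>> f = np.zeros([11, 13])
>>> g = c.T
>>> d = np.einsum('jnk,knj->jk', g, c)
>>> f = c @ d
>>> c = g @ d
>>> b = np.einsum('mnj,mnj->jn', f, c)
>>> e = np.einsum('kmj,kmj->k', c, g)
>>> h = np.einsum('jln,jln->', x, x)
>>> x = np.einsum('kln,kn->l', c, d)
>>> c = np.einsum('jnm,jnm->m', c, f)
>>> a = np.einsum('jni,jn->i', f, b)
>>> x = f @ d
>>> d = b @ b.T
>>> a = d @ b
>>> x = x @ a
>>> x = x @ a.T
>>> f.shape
(7, 13, 7)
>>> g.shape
(7, 13, 7)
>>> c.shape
(7,)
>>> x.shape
(7, 13, 7)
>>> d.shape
(7, 7)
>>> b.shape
(7, 13)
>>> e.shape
(7,)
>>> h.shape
()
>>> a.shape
(7, 13)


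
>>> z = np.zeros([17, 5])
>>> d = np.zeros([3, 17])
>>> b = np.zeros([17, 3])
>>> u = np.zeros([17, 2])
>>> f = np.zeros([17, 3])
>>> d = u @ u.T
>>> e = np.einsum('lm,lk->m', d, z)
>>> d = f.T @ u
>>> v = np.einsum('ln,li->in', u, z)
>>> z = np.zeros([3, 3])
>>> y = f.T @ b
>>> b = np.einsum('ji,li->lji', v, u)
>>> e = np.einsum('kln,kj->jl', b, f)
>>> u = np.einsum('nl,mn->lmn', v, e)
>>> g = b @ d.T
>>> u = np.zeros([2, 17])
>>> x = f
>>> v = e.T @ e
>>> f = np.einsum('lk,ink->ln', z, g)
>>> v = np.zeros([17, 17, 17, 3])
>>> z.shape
(3, 3)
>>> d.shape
(3, 2)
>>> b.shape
(17, 5, 2)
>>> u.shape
(2, 17)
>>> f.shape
(3, 5)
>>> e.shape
(3, 5)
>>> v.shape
(17, 17, 17, 3)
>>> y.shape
(3, 3)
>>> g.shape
(17, 5, 3)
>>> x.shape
(17, 3)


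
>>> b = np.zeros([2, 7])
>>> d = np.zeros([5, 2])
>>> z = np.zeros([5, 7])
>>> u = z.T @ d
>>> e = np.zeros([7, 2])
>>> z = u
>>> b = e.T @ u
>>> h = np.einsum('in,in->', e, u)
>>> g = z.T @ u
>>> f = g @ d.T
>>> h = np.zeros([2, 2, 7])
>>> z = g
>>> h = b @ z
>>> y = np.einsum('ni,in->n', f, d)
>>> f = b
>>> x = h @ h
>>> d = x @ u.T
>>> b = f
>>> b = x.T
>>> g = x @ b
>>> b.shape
(2, 2)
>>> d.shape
(2, 7)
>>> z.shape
(2, 2)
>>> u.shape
(7, 2)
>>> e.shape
(7, 2)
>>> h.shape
(2, 2)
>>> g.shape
(2, 2)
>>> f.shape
(2, 2)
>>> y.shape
(2,)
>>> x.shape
(2, 2)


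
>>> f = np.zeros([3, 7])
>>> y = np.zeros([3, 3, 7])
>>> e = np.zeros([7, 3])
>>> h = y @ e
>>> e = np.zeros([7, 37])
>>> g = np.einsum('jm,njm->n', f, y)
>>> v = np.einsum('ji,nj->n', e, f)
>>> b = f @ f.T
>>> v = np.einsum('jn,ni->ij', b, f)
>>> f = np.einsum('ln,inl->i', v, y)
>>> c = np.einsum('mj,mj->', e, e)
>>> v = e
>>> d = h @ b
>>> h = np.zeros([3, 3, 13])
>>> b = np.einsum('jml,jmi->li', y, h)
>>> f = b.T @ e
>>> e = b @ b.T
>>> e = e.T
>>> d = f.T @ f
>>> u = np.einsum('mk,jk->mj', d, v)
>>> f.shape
(13, 37)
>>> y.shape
(3, 3, 7)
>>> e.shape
(7, 7)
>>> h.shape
(3, 3, 13)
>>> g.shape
(3,)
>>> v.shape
(7, 37)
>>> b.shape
(7, 13)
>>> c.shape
()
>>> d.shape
(37, 37)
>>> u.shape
(37, 7)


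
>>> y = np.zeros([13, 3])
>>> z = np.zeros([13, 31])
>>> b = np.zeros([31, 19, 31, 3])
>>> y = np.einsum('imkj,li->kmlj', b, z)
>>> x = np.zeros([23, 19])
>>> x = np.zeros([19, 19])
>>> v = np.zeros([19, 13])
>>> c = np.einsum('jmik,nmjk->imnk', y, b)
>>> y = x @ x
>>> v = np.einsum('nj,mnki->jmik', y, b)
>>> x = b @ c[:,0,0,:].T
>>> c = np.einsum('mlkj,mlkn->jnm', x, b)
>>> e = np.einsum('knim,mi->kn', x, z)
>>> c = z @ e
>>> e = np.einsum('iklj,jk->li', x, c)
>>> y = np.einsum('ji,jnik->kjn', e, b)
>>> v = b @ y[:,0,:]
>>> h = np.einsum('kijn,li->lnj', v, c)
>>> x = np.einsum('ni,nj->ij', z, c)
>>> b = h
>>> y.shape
(3, 31, 19)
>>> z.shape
(13, 31)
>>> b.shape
(13, 19, 31)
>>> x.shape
(31, 19)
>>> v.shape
(31, 19, 31, 19)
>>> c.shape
(13, 19)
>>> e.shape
(31, 31)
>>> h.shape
(13, 19, 31)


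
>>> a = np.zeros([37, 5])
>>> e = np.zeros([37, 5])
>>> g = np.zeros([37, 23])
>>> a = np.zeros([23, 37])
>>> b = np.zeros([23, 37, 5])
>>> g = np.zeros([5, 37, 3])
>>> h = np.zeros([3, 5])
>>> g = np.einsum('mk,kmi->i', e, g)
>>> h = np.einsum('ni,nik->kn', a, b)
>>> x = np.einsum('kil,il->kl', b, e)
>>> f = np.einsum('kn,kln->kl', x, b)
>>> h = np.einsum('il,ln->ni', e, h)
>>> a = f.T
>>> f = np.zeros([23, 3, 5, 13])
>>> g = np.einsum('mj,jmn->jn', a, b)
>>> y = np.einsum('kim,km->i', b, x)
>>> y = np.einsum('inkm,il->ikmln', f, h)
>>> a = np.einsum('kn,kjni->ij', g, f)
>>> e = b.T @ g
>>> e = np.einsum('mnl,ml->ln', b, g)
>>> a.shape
(13, 3)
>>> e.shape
(5, 37)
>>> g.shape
(23, 5)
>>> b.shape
(23, 37, 5)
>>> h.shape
(23, 37)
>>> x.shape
(23, 5)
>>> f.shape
(23, 3, 5, 13)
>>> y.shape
(23, 5, 13, 37, 3)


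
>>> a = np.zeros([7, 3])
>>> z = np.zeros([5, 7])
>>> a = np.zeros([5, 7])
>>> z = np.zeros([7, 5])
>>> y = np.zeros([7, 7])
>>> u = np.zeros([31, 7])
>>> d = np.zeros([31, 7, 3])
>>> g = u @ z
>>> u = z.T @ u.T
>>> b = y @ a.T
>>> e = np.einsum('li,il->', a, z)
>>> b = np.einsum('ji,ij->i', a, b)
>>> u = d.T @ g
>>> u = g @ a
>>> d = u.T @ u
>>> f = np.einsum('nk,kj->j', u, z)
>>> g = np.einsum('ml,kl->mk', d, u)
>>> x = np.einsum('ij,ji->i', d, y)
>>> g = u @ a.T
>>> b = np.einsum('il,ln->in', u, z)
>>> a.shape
(5, 7)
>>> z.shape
(7, 5)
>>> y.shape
(7, 7)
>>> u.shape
(31, 7)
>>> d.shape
(7, 7)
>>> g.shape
(31, 5)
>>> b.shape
(31, 5)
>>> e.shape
()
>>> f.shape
(5,)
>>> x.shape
(7,)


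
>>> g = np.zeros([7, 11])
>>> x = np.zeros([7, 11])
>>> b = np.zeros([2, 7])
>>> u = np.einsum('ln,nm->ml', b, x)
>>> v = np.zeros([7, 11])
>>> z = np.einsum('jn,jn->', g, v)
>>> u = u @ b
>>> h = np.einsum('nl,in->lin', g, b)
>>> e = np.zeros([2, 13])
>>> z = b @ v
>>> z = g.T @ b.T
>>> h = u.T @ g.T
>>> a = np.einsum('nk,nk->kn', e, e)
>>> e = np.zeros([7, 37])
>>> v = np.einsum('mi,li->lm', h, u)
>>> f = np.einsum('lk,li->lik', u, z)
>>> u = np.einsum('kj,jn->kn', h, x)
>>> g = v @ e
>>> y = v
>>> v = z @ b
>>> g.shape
(11, 37)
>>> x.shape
(7, 11)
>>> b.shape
(2, 7)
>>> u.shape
(7, 11)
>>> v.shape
(11, 7)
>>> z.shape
(11, 2)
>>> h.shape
(7, 7)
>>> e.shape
(7, 37)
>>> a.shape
(13, 2)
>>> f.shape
(11, 2, 7)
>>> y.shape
(11, 7)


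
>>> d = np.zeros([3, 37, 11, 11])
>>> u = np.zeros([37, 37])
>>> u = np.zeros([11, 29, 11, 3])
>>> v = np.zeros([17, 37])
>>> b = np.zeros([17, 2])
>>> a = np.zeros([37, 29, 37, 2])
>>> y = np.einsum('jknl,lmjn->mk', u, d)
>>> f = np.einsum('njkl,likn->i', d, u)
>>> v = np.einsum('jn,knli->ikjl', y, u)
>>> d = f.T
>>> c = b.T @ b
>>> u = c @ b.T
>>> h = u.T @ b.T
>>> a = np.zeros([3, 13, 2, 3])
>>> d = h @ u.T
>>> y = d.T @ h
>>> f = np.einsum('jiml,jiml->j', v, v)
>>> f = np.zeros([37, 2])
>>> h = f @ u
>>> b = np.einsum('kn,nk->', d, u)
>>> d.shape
(17, 2)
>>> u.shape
(2, 17)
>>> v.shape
(3, 11, 37, 11)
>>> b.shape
()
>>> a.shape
(3, 13, 2, 3)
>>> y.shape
(2, 17)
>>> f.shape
(37, 2)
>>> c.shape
(2, 2)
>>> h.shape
(37, 17)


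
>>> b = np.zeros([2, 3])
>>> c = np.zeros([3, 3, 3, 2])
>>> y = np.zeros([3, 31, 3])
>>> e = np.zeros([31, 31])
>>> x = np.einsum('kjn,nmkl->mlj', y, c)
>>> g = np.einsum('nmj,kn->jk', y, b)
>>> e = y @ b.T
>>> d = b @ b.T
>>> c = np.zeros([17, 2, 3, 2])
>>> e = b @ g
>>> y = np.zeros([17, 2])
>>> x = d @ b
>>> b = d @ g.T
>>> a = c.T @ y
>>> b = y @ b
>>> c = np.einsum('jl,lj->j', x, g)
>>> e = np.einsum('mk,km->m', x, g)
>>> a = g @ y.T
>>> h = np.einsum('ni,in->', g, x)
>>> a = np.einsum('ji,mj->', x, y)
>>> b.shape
(17, 3)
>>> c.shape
(2,)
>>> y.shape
(17, 2)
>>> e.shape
(2,)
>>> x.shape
(2, 3)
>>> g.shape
(3, 2)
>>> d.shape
(2, 2)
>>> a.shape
()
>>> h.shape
()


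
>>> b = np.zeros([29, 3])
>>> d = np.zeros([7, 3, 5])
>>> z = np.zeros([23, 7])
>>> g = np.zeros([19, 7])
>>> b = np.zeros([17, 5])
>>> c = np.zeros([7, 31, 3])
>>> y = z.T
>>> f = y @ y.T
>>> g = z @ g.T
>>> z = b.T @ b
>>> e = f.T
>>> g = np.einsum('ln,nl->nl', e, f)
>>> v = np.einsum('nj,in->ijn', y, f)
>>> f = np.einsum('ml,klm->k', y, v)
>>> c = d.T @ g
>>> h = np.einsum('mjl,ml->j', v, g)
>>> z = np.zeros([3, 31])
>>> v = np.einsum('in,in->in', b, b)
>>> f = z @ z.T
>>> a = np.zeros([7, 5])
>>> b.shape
(17, 5)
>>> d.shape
(7, 3, 5)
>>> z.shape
(3, 31)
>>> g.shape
(7, 7)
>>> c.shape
(5, 3, 7)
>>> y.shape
(7, 23)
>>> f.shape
(3, 3)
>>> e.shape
(7, 7)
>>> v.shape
(17, 5)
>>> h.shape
(23,)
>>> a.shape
(7, 5)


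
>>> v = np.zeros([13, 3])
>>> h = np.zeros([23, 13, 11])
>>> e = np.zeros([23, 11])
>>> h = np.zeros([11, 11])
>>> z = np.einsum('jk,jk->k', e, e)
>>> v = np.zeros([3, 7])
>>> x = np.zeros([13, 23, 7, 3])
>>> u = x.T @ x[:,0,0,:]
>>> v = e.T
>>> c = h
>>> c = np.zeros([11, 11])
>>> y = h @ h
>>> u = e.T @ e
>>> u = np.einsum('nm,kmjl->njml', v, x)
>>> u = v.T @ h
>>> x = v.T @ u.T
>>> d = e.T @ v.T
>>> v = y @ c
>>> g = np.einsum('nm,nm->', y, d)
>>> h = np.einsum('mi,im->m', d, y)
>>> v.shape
(11, 11)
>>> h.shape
(11,)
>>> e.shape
(23, 11)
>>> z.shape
(11,)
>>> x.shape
(23, 23)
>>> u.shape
(23, 11)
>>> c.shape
(11, 11)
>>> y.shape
(11, 11)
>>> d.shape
(11, 11)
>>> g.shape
()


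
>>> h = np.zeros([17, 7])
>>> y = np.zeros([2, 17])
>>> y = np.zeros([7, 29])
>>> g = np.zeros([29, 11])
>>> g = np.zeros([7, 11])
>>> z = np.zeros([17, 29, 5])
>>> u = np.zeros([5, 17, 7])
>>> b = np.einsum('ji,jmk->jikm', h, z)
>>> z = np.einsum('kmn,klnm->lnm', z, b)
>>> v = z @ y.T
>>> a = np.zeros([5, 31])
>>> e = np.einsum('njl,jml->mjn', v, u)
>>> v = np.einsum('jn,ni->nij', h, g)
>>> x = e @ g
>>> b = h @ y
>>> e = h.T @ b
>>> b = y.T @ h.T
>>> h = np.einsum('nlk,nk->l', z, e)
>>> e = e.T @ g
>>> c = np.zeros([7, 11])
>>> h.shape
(5,)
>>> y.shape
(7, 29)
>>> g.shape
(7, 11)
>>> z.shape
(7, 5, 29)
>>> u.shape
(5, 17, 7)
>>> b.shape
(29, 17)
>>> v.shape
(7, 11, 17)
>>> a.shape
(5, 31)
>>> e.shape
(29, 11)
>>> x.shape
(17, 5, 11)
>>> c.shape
(7, 11)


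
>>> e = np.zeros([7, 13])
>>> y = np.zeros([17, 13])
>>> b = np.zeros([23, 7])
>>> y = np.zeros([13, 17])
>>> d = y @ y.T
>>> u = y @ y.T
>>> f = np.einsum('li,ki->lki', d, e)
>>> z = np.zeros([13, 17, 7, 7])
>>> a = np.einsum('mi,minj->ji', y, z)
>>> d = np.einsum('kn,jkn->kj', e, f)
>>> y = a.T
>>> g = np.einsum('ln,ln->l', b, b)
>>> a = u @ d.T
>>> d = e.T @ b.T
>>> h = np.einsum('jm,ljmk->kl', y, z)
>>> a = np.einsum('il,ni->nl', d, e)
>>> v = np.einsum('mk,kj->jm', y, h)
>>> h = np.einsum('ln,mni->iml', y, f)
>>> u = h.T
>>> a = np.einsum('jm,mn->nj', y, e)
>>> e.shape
(7, 13)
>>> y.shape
(17, 7)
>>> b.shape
(23, 7)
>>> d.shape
(13, 23)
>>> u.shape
(17, 13, 13)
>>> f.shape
(13, 7, 13)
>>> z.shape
(13, 17, 7, 7)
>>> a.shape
(13, 17)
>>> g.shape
(23,)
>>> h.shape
(13, 13, 17)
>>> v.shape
(13, 17)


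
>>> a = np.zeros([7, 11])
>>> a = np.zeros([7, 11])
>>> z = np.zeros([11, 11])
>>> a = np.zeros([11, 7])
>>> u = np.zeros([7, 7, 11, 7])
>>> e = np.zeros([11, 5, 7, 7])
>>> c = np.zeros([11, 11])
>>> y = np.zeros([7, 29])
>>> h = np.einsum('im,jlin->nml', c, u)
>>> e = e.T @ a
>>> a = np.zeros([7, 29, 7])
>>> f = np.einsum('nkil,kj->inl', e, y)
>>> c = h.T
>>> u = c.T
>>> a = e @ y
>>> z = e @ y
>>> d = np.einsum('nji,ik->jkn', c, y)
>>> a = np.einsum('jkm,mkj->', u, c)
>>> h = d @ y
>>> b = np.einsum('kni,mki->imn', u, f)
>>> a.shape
()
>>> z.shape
(7, 7, 5, 29)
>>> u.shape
(7, 11, 7)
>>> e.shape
(7, 7, 5, 7)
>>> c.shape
(7, 11, 7)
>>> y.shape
(7, 29)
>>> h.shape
(11, 29, 29)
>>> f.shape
(5, 7, 7)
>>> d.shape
(11, 29, 7)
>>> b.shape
(7, 5, 11)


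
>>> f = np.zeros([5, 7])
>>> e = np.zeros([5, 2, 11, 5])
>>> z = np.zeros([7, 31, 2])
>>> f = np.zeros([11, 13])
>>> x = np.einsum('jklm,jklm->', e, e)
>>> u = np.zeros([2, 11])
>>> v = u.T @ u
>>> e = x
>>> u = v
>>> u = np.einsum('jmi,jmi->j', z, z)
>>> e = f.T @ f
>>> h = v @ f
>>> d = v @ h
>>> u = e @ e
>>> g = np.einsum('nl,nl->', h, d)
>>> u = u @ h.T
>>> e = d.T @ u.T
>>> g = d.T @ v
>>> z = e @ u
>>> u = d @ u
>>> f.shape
(11, 13)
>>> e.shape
(13, 13)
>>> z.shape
(13, 11)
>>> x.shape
()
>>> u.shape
(11, 11)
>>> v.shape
(11, 11)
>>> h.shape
(11, 13)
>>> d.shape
(11, 13)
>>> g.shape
(13, 11)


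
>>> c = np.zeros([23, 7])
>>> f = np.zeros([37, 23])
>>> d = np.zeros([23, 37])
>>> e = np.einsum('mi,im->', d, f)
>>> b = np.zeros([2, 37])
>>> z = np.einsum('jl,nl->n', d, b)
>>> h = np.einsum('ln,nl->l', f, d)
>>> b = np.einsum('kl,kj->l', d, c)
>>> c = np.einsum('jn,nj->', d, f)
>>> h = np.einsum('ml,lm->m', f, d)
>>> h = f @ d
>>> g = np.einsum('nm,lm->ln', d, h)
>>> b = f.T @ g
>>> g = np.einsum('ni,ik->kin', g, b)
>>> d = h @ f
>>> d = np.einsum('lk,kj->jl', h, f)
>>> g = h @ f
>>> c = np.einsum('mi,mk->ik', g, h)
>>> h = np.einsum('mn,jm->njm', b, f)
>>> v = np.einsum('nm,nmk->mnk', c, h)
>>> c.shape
(23, 37)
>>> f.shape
(37, 23)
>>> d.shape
(23, 37)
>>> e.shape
()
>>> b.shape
(23, 23)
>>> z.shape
(2,)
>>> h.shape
(23, 37, 23)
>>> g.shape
(37, 23)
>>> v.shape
(37, 23, 23)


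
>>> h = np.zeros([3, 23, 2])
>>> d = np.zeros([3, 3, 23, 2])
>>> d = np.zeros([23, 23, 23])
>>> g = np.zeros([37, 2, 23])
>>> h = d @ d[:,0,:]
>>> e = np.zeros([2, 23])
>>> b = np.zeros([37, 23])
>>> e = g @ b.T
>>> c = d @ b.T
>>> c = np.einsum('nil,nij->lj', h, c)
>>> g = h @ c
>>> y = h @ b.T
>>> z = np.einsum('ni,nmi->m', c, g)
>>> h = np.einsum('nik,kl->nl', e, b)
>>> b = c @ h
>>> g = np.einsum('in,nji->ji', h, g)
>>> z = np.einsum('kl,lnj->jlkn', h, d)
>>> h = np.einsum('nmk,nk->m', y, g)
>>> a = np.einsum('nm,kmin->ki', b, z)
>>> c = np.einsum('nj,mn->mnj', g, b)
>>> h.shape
(23,)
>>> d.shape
(23, 23, 23)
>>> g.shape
(23, 37)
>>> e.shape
(37, 2, 37)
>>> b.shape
(23, 23)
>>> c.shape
(23, 23, 37)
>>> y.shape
(23, 23, 37)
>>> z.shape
(23, 23, 37, 23)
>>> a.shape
(23, 37)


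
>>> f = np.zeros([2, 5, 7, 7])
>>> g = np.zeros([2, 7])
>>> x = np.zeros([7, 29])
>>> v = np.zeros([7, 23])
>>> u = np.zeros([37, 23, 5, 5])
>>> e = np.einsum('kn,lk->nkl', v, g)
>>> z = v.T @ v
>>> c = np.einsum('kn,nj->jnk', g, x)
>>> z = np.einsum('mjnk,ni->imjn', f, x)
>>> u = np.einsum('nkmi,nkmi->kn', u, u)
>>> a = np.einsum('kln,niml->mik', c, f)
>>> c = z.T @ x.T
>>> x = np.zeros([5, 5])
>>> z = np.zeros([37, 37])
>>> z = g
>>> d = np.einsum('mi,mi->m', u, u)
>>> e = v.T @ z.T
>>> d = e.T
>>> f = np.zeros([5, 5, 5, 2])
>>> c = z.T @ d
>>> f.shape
(5, 5, 5, 2)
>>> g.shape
(2, 7)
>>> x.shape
(5, 5)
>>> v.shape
(7, 23)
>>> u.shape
(23, 37)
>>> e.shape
(23, 2)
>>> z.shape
(2, 7)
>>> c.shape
(7, 23)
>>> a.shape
(7, 5, 29)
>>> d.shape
(2, 23)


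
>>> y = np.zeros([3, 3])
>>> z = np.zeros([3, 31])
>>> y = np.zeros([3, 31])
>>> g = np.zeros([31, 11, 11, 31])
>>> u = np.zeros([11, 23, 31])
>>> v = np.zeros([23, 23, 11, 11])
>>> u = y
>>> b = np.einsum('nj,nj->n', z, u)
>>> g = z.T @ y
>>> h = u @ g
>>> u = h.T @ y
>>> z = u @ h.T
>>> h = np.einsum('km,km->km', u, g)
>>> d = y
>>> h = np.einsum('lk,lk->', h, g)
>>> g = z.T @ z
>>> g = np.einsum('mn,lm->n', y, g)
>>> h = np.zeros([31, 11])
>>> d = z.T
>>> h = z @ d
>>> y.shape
(3, 31)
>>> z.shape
(31, 3)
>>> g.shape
(31,)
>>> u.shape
(31, 31)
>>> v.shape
(23, 23, 11, 11)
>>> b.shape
(3,)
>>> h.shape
(31, 31)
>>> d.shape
(3, 31)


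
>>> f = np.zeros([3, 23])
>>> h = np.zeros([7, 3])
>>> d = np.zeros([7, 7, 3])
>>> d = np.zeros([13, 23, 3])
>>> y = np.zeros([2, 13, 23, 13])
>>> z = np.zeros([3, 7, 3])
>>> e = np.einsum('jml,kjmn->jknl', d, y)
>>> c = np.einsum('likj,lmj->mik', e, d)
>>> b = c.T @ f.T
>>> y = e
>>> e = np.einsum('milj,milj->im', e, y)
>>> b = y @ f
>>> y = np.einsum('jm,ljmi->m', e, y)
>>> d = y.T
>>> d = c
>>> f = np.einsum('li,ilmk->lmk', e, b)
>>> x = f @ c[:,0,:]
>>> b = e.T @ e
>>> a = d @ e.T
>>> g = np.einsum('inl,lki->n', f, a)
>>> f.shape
(2, 13, 23)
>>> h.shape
(7, 3)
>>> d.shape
(23, 2, 13)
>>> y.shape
(13,)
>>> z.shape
(3, 7, 3)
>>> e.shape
(2, 13)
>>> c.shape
(23, 2, 13)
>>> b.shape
(13, 13)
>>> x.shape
(2, 13, 13)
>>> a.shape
(23, 2, 2)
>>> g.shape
(13,)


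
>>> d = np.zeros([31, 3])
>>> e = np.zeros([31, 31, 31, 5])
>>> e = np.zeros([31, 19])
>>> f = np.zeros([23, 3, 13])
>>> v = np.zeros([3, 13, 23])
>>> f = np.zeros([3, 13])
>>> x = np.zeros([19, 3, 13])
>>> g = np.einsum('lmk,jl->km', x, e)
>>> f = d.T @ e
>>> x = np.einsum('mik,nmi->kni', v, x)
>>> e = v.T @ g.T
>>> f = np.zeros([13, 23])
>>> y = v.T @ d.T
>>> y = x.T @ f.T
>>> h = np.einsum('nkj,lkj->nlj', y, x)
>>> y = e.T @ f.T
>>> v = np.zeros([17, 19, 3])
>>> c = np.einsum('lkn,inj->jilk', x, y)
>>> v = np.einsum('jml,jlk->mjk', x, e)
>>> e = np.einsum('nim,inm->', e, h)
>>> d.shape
(31, 3)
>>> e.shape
()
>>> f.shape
(13, 23)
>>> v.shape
(19, 23, 13)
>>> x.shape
(23, 19, 13)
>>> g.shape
(13, 3)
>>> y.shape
(13, 13, 13)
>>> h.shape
(13, 23, 13)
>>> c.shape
(13, 13, 23, 19)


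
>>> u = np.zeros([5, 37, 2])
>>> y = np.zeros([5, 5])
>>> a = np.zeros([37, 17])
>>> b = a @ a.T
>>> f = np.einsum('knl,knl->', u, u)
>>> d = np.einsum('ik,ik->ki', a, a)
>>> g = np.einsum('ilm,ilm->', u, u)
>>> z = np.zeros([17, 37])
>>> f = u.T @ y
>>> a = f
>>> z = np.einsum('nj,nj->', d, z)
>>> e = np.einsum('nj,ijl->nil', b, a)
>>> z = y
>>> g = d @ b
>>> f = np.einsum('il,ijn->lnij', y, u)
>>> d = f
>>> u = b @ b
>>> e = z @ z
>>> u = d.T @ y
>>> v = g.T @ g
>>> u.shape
(37, 5, 2, 5)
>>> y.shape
(5, 5)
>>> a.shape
(2, 37, 5)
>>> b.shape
(37, 37)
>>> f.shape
(5, 2, 5, 37)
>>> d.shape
(5, 2, 5, 37)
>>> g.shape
(17, 37)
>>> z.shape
(5, 5)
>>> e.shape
(5, 5)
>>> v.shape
(37, 37)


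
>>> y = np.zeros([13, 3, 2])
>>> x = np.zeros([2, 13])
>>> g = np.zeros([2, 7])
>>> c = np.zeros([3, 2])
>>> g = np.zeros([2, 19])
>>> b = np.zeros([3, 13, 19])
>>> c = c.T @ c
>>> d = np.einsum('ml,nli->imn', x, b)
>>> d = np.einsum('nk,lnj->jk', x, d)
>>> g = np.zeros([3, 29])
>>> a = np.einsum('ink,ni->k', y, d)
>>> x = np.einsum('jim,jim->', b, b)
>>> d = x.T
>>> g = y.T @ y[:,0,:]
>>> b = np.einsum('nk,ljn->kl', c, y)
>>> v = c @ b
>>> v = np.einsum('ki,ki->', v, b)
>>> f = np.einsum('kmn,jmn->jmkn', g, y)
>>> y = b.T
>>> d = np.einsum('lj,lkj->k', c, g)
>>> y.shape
(13, 2)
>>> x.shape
()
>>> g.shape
(2, 3, 2)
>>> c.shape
(2, 2)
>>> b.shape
(2, 13)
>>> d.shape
(3,)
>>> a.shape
(2,)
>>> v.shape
()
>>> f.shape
(13, 3, 2, 2)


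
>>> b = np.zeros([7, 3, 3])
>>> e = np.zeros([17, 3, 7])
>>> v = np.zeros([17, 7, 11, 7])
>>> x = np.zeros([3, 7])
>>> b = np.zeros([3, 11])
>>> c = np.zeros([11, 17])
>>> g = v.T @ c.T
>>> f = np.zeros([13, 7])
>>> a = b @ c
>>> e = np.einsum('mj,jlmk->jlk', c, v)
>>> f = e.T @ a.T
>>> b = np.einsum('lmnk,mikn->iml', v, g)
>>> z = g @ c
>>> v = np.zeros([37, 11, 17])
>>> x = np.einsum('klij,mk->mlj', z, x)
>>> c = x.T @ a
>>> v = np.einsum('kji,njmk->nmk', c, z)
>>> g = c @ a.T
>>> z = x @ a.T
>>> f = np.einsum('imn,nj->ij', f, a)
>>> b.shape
(11, 7, 17)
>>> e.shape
(17, 7, 7)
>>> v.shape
(7, 7, 17)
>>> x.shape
(3, 11, 17)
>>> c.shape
(17, 11, 17)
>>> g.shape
(17, 11, 3)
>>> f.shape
(7, 17)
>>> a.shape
(3, 17)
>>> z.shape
(3, 11, 3)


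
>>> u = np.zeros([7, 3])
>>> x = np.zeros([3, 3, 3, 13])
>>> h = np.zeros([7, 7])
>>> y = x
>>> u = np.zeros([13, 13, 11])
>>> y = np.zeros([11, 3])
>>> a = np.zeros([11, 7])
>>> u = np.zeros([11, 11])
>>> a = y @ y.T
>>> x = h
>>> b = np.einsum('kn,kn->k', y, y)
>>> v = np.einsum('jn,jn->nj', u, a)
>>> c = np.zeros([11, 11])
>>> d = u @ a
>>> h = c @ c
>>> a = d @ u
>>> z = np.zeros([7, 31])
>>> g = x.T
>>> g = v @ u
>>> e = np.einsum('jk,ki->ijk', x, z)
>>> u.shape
(11, 11)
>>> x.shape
(7, 7)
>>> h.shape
(11, 11)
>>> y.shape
(11, 3)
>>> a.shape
(11, 11)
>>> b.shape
(11,)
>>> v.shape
(11, 11)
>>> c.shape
(11, 11)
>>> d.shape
(11, 11)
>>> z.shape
(7, 31)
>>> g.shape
(11, 11)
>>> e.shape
(31, 7, 7)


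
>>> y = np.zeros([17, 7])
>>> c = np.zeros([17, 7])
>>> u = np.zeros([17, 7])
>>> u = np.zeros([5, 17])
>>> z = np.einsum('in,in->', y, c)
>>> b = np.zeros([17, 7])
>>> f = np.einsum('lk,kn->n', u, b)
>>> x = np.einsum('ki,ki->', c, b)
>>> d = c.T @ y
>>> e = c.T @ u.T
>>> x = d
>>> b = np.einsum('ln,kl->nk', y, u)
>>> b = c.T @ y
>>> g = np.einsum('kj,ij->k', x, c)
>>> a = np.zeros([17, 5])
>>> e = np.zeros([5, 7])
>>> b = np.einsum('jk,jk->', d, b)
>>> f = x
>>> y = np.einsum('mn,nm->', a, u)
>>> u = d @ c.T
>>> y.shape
()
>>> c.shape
(17, 7)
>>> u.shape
(7, 17)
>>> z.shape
()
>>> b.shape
()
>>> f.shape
(7, 7)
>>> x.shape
(7, 7)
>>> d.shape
(7, 7)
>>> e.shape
(5, 7)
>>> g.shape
(7,)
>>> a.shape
(17, 5)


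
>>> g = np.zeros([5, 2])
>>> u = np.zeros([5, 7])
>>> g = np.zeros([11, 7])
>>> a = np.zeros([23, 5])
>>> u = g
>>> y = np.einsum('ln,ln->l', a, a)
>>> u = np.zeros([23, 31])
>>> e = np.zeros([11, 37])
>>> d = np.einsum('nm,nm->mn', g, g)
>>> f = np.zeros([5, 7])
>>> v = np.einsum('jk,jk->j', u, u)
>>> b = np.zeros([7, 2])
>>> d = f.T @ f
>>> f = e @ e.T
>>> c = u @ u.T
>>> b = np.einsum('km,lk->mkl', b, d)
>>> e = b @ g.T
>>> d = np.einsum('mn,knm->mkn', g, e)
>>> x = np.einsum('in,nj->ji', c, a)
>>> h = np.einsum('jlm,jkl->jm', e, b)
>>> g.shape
(11, 7)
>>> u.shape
(23, 31)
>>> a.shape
(23, 5)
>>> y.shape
(23,)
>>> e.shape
(2, 7, 11)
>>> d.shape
(11, 2, 7)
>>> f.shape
(11, 11)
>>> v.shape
(23,)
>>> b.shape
(2, 7, 7)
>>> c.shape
(23, 23)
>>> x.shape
(5, 23)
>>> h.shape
(2, 11)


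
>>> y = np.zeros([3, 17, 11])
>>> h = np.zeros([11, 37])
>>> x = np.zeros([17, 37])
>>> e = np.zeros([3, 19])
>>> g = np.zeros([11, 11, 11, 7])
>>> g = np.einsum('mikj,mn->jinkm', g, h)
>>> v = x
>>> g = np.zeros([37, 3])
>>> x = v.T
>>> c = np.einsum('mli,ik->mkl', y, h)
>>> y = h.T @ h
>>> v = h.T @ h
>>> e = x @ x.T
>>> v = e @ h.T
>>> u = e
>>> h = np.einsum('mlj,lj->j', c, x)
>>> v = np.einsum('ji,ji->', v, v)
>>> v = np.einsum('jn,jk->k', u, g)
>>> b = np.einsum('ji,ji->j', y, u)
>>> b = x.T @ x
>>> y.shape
(37, 37)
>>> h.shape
(17,)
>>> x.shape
(37, 17)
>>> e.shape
(37, 37)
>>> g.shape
(37, 3)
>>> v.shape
(3,)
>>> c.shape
(3, 37, 17)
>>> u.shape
(37, 37)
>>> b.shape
(17, 17)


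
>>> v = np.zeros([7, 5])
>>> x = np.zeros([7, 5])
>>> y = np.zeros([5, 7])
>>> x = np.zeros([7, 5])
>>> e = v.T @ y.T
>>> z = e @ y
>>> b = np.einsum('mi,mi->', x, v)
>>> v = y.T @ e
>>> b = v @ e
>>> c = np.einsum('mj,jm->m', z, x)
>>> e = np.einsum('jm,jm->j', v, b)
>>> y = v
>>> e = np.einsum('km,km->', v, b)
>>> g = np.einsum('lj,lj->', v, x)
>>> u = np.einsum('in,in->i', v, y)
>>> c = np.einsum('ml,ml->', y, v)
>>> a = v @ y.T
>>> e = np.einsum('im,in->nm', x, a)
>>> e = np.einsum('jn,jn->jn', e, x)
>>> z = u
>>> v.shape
(7, 5)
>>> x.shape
(7, 5)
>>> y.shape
(7, 5)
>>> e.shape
(7, 5)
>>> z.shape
(7,)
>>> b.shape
(7, 5)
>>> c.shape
()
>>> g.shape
()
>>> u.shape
(7,)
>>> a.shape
(7, 7)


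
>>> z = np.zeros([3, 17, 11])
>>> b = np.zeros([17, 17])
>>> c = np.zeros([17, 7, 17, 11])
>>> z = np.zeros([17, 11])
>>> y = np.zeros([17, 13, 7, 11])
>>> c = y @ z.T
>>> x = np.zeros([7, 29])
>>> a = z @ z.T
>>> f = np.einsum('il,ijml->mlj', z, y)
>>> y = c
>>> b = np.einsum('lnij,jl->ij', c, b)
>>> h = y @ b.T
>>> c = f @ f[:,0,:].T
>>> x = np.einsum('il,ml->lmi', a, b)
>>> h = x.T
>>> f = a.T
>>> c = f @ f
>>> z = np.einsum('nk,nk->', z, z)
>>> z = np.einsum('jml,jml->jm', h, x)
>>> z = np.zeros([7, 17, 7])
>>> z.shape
(7, 17, 7)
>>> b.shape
(7, 17)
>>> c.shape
(17, 17)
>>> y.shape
(17, 13, 7, 17)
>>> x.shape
(17, 7, 17)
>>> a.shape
(17, 17)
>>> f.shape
(17, 17)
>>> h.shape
(17, 7, 17)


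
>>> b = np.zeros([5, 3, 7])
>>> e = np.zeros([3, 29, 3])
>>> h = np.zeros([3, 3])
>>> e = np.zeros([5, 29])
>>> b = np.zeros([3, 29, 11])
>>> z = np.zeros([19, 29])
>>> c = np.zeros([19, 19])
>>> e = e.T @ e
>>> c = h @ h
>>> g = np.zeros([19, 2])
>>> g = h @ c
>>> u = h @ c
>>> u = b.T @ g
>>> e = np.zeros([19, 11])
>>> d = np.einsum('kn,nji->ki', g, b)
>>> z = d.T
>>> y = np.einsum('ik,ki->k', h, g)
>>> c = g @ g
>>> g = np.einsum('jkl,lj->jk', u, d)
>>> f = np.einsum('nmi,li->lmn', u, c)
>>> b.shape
(3, 29, 11)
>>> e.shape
(19, 11)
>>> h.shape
(3, 3)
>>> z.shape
(11, 3)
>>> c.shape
(3, 3)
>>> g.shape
(11, 29)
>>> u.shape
(11, 29, 3)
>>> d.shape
(3, 11)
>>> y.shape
(3,)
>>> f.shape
(3, 29, 11)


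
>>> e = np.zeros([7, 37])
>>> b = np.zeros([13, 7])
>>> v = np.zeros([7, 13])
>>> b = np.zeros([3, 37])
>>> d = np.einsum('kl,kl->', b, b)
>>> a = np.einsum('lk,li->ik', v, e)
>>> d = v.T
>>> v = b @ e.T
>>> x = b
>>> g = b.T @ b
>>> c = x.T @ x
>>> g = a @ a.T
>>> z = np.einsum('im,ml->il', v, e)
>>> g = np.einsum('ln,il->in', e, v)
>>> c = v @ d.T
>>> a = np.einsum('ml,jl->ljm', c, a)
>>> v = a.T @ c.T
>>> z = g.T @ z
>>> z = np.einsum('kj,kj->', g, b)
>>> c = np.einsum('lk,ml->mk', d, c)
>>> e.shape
(7, 37)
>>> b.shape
(3, 37)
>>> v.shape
(3, 37, 3)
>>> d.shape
(13, 7)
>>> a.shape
(13, 37, 3)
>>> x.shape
(3, 37)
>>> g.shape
(3, 37)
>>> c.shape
(3, 7)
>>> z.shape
()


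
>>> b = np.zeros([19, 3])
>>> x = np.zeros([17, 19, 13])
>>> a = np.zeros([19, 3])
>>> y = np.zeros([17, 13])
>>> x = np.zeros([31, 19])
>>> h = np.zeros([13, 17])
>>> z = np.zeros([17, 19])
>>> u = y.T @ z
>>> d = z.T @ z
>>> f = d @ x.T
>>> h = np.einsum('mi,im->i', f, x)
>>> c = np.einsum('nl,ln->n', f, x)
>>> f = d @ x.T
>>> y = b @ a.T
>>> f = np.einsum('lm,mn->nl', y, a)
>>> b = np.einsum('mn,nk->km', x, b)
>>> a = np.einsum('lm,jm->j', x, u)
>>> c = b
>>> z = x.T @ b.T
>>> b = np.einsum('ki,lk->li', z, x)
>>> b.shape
(31, 3)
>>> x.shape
(31, 19)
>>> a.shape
(13,)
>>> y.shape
(19, 19)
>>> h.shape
(31,)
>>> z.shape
(19, 3)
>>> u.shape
(13, 19)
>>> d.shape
(19, 19)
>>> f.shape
(3, 19)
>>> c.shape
(3, 31)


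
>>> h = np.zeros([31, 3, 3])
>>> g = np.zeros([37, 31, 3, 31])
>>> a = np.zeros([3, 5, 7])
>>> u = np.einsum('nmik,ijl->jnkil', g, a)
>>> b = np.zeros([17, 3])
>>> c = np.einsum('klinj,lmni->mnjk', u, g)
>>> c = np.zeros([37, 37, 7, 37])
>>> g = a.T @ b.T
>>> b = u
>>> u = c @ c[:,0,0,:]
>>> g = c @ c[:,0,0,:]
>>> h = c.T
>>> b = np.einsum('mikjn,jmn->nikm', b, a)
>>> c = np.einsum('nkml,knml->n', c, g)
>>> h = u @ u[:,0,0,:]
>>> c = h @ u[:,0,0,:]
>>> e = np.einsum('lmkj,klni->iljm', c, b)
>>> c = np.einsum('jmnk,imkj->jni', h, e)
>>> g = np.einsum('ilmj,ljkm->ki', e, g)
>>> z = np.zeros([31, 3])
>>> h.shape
(37, 37, 7, 37)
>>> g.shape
(7, 5)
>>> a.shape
(3, 5, 7)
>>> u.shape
(37, 37, 7, 37)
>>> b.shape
(7, 37, 31, 5)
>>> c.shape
(37, 7, 5)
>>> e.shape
(5, 37, 37, 37)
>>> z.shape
(31, 3)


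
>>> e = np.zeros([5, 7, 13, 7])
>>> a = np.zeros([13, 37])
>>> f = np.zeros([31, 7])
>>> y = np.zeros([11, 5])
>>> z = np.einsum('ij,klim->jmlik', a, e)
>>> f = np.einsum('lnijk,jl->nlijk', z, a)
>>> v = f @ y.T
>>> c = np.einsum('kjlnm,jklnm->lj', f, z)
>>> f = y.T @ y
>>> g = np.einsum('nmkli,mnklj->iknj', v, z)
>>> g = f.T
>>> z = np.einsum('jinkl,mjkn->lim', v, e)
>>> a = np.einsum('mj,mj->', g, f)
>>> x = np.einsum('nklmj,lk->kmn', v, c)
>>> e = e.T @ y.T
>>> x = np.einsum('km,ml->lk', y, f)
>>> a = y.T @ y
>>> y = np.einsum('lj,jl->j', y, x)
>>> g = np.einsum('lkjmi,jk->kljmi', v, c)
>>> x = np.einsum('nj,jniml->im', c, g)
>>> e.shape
(7, 13, 7, 11)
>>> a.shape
(5, 5)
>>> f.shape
(5, 5)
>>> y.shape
(5,)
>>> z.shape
(11, 37, 5)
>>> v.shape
(7, 37, 7, 13, 11)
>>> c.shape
(7, 37)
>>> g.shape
(37, 7, 7, 13, 11)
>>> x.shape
(7, 13)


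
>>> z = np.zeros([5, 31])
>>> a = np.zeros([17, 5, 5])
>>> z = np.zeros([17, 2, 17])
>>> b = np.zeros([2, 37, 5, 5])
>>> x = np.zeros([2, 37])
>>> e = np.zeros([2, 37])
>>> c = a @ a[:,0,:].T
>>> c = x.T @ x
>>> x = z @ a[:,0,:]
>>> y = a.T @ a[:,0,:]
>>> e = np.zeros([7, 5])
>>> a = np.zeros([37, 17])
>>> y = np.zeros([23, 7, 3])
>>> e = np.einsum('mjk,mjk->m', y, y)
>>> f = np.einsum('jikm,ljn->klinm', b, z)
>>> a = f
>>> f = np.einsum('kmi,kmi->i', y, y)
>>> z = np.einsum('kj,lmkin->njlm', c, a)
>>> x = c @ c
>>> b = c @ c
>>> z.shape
(5, 37, 5, 17)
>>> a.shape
(5, 17, 37, 17, 5)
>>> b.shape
(37, 37)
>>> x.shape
(37, 37)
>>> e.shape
(23,)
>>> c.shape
(37, 37)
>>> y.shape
(23, 7, 3)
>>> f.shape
(3,)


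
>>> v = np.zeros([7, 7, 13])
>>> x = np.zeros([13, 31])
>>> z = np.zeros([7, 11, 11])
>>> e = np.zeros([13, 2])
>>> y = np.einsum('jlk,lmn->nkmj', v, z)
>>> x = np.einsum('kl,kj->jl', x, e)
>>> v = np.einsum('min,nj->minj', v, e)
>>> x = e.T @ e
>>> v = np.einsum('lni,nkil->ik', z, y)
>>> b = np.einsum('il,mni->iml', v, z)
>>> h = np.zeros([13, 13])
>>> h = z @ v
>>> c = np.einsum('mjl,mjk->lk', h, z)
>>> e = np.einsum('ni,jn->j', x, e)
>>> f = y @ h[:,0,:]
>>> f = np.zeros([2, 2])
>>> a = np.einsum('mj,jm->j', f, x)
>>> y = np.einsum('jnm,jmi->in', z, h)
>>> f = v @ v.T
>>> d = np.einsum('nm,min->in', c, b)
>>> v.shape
(11, 13)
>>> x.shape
(2, 2)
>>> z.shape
(7, 11, 11)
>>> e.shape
(13,)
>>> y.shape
(13, 11)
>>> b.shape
(11, 7, 13)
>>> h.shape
(7, 11, 13)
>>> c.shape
(13, 11)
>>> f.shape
(11, 11)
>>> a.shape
(2,)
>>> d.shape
(7, 13)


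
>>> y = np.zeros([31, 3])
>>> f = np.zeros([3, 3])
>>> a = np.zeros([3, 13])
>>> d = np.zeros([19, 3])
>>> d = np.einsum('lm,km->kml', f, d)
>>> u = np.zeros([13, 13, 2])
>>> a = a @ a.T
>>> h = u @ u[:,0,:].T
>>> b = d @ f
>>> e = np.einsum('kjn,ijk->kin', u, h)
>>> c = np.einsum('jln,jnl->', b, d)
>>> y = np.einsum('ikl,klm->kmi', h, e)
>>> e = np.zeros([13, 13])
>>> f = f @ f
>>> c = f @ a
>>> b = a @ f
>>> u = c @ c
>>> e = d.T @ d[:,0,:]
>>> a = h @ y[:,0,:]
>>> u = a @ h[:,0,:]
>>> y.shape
(13, 2, 13)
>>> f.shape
(3, 3)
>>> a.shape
(13, 13, 13)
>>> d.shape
(19, 3, 3)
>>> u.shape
(13, 13, 13)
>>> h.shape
(13, 13, 13)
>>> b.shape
(3, 3)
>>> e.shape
(3, 3, 3)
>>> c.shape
(3, 3)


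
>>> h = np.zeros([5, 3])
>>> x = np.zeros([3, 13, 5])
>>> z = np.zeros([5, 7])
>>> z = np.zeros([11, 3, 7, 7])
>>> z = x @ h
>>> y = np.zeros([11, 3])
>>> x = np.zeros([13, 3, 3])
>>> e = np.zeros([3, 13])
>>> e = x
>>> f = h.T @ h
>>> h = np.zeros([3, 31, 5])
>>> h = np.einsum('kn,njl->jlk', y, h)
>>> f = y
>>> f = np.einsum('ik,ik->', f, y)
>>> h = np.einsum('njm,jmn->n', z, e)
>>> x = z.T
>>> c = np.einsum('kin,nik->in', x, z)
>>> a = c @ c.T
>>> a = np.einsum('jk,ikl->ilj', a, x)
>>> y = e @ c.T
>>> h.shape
(3,)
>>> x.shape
(3, 13, 3)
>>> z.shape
(3, 13, 3)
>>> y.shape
(13, 3, 13)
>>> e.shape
(13, 3, 3)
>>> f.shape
()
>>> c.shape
(13, 3)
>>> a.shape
(3, 3, 13)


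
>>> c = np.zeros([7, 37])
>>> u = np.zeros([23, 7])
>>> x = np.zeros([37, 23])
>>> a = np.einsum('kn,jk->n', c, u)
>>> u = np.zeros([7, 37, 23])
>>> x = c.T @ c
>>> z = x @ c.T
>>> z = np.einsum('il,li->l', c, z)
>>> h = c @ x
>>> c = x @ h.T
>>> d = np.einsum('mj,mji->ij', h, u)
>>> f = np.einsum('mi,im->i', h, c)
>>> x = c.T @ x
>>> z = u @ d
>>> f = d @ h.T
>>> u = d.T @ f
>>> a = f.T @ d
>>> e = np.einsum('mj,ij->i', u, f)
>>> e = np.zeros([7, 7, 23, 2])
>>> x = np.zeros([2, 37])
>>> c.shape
(37, 7)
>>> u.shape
(37, 7)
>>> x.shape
(2, 37)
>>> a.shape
(7, 37)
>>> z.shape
(7, 37, 37)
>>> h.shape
(7, 37)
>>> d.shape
(23, 37)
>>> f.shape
(23, 7)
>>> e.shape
(7, 7, 23, 2)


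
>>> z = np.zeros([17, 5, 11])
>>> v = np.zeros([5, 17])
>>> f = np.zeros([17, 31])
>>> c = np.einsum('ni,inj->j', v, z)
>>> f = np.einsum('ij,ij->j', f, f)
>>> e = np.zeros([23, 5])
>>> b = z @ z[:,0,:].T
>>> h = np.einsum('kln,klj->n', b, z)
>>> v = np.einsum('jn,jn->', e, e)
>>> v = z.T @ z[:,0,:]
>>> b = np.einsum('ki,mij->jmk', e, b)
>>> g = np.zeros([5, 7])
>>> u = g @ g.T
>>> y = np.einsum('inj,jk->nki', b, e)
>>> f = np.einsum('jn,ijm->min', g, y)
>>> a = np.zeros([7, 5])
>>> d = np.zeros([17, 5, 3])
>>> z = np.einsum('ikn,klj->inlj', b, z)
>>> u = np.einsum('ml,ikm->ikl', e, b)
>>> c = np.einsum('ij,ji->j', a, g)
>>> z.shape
(17, 23, 5, 11)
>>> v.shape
(11, 5, 11)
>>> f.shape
(17, 17, 7)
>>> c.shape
(5,)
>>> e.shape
(23, 5)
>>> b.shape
(17, 17, 23)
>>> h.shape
(17,)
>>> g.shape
(5, 7)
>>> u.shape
(17, 17, 5)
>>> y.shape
(17, 5, 17)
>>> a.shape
(7, 5)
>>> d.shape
(17, 5, 3)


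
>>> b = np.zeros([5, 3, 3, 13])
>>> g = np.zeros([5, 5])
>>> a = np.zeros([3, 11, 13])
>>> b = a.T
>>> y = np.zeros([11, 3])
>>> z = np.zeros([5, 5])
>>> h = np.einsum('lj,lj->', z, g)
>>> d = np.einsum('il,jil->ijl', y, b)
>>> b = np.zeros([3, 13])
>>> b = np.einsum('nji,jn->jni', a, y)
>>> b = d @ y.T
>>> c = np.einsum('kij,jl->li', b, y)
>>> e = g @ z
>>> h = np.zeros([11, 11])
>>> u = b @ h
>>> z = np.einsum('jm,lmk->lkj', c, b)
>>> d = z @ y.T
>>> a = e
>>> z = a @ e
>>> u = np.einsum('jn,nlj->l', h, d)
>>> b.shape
(11, 13, 11)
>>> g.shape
(5, 5)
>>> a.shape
(5, 5)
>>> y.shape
(11, 3)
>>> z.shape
(5, 5)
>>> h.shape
(11, 11)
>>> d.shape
(11, 11, 11)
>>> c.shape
(3, 13)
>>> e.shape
(5, 5)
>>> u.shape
(11,)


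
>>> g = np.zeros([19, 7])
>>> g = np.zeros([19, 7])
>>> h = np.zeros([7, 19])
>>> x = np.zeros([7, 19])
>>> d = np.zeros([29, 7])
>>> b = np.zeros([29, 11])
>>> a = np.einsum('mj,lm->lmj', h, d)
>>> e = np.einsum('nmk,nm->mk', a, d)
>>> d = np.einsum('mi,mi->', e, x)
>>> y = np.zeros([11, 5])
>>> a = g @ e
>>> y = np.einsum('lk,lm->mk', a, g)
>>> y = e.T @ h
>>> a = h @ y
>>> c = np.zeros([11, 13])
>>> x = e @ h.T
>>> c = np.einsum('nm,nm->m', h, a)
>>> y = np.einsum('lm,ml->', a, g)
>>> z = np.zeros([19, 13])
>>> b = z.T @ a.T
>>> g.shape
(19, 7)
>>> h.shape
(7, 19)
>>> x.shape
(7, 7)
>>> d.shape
()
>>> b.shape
(13, 7)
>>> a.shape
(7, 19)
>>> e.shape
(7, 19)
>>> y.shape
()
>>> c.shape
(19,)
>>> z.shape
(19, 13)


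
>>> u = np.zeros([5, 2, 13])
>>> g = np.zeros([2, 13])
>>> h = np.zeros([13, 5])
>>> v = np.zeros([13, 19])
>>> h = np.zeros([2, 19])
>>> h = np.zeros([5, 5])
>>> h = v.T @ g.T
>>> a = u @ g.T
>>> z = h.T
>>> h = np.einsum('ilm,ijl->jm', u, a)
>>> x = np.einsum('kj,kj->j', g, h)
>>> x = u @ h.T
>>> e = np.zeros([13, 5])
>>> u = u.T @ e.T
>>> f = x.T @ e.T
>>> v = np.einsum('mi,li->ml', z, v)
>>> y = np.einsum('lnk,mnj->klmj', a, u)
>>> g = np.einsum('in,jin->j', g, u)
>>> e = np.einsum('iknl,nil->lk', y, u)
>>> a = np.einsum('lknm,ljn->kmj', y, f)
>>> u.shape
(13, 2, 13)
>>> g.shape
(13,)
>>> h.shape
(2, 13)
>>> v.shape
(2, 13)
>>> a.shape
(5, 13, 2)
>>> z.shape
(2, 19)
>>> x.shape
(5, 2, 2)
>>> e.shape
(13, 5)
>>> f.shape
(2, 2, 13)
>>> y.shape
(2, 5, 13, 13)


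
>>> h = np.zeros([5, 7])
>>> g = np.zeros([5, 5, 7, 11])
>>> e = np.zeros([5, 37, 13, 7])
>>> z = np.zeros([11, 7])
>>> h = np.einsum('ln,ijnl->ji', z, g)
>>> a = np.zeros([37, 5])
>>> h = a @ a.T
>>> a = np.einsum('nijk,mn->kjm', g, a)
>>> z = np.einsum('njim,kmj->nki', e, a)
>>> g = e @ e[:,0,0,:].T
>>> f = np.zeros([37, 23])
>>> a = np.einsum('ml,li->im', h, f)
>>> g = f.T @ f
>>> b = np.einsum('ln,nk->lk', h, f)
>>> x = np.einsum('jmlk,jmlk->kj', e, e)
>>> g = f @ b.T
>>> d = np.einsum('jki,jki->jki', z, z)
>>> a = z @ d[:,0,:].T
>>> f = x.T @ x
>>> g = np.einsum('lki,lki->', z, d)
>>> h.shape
(37, 37)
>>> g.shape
()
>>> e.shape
(5, 37, 13, 7)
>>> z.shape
(5, 11, 13)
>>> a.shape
(5, 11, 5)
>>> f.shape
(5, 5)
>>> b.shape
(37, 23)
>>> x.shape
(7, 5)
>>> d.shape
(5, 11, 13)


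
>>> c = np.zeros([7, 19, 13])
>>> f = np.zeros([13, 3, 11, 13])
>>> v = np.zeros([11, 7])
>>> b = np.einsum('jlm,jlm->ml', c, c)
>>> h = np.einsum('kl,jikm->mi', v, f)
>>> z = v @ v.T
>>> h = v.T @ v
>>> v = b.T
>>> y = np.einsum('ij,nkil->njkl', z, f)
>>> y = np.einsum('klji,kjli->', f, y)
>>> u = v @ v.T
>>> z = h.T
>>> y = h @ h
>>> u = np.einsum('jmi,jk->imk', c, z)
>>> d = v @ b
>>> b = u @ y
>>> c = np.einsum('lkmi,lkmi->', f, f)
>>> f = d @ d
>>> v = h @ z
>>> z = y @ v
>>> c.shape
()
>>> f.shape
(19, 19)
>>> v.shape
(7, 7)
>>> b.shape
(13, 19, 7)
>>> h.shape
(7, 7)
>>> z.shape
(7, 7)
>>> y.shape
(7, 7)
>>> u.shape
(13, 19, 7)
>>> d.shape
(19, 19)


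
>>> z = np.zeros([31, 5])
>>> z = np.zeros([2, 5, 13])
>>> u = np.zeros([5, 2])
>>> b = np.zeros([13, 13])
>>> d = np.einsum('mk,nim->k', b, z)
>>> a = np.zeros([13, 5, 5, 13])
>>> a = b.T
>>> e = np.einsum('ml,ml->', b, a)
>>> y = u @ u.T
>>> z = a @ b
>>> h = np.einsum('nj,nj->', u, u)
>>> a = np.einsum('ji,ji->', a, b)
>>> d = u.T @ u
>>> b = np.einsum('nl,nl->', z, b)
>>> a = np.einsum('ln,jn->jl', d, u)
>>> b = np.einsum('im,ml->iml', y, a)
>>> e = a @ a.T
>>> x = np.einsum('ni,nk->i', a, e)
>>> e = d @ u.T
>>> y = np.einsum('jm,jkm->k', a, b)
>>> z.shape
(13, 13)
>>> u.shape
(5, 2)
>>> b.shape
(5, 5, 2)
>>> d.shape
(2, 2)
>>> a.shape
(5, 2)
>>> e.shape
(2, 5)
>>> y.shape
(5,)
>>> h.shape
()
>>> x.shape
(2,)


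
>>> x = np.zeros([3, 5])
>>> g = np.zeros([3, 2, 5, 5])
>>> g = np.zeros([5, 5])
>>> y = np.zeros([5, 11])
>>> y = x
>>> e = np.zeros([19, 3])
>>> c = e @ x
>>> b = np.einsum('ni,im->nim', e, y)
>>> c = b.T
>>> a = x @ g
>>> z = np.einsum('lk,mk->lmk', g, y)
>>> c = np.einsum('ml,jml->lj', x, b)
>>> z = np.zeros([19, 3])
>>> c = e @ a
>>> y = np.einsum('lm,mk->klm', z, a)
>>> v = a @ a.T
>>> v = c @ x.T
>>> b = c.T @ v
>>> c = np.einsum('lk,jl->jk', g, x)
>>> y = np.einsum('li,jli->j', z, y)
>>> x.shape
(3, 5)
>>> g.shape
(5, 5)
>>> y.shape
(5,)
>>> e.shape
(19, 3)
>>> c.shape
(3, 5)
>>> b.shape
(5, 3)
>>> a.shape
(3, 5)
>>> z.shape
(19, 3)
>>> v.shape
(19, 3)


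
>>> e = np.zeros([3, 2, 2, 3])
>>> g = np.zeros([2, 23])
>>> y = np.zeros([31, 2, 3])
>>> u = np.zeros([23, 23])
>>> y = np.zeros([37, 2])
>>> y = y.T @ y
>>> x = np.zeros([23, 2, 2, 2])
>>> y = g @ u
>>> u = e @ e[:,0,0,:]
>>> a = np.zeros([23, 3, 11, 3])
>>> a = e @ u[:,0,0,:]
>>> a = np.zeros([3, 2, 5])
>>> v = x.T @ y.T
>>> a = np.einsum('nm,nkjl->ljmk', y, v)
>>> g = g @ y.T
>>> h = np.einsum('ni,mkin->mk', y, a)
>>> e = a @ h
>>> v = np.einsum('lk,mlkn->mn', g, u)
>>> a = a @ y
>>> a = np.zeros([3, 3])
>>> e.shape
(2, 2, 23, 2)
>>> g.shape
(2, 2)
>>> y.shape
(2, 23)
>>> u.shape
(3, 2, 2, 3)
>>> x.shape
(23, 2, 2, 2)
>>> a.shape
(3, 3)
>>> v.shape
(3, 3)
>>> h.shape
(2, 2)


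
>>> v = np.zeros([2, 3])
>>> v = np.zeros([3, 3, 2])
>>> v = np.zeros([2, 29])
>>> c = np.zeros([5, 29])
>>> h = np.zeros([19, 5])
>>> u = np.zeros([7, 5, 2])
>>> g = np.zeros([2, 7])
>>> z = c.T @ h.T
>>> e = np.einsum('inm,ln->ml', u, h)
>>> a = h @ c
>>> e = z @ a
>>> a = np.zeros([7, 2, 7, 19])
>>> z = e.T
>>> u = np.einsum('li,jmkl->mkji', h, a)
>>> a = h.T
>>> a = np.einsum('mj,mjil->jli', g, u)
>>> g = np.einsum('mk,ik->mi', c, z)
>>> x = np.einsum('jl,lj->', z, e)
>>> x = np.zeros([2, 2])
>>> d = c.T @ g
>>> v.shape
(2, 29)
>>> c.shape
(5, 29)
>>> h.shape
(19, 5)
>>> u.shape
(2, 7, 7, 5)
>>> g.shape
(5, 29)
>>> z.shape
(29, 29)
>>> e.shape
(29, 29)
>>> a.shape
(7, 5, 7)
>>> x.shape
(2, 2)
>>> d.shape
(29, 29)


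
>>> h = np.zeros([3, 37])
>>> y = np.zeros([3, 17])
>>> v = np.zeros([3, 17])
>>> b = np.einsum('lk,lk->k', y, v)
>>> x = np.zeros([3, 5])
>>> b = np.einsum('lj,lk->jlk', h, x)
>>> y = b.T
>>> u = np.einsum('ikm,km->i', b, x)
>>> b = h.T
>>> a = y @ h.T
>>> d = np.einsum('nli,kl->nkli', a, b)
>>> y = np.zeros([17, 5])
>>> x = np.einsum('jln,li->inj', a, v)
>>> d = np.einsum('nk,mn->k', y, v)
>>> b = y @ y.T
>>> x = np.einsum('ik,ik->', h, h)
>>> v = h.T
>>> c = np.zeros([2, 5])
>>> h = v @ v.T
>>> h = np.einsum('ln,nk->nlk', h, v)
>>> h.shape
(37, 37, 3)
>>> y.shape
(17, 5)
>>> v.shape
(37, 3)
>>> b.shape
(17, 17)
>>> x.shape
()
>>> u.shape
(37,)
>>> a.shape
(5, 3, 3)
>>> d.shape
(5,)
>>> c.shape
(2, 5)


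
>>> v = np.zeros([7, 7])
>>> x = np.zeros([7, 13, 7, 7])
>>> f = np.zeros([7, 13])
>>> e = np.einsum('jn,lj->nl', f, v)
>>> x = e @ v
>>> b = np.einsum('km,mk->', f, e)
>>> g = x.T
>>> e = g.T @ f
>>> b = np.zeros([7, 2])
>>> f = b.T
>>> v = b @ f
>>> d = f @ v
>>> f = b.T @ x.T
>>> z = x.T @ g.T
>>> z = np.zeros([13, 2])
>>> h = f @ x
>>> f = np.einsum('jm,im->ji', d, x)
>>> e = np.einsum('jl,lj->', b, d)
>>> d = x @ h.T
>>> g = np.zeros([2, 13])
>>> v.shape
(7, 7)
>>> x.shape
(13, 7)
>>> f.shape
(2, 13)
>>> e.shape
()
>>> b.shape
(7, 2)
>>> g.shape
(2, 13)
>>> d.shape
(13, 2)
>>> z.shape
(13, 2)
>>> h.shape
(2, 7)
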